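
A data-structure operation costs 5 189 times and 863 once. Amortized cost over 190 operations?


Formula: Amortized cost = Total cost / Operations
Total cost = (189 * 5) + (1 * 863)
Total cost = 945 + 863 = 1808
Amortized = 1808 / 190 = 9.5158

9.5158


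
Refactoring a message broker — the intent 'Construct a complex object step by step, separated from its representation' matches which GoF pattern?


This matches the Builder pattern

Builder


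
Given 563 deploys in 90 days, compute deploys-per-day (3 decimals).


Formula: deployments per day = releases / days
= 563 / 90
= 6.256 deploys/day
(equivalently, 43.79 deploys/week)

6.256 deploys/day


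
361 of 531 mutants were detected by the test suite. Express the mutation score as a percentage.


Mutation score = killed / total * 100
Mutation score = 361 / 531 * 100
Mutation score = 67.98%

67.98%


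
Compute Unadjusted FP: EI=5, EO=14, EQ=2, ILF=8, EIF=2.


UFP = EI*4 + EO*5 + EQ*4 + ILF*10 + EIF*7
UFP = 5*4 + 14*5 + 2*4 + 8*10 + 2*7
UFP = 20 + 70 + 8 + 80 + 14
UFP = 192

192


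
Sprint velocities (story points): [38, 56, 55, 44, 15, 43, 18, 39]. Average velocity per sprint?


Formula: Avg velocity = Total points / Number of sprints
Points: [38, 56, 55, 44, 15, 43, 18, 39]
Sum = 38 + 56 + 55 + 44 + 15 + 43 + 18 + 39 = 308
Avg velocity = 308 / 8 = 38.5 points/sprint

38.5 points/sprint


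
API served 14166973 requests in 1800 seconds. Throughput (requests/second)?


Formula: throughput = requests / seconds
throughput = 14166973 / 1800
throughput = 7870.54 requests/second

7870.54 requests/second


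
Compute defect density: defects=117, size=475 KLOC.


Defect density = defects / KLOC
Defect density = 117 / 475
Defect density = 0.246 defects/KLOC

0.246 defects/KLOC


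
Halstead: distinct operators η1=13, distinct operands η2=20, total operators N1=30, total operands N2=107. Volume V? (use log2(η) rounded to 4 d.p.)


Formula: V = N * log2(η), where N = N1 + N2 and η = η1 + η2
η = 13 + 20 = 33
N = 30 + 107 = 137
log2(33) ≈ 5.0444
V = 137 * 5.0444 = 691.08

691.08


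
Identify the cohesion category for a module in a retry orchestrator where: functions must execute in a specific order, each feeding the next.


Reasoning: Output of one is input to next
Type: Sequential cohesion

Sequential cohesion


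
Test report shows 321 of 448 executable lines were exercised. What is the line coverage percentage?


Coverage = covered / total * 100
Coverage = 321 / 448 * 100
Coverage = 71.65%

71.65%


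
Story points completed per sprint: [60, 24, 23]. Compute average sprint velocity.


Formula: Avg velocity = Total points / Number of sprints
Points: [60, 24, 23]
Sum = 60 + 24 + 23 = 107
Avg velocity = 107 / 3 = 35.67 points/sprint

35.67 points/sprint


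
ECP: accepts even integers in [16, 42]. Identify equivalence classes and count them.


Constraint: even integers in [16, 42]
Class 1: x < 16 — out-of-range invalid
Class 2: x in [16,42] but odd — wrong type invalid
Class 3: x in [16,42] and even — valid
Class 4: x > 42 — out-of-range invalid
Total equivalence classes: 4

4 equivalence classes


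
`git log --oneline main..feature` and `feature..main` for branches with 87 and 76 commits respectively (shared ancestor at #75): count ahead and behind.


Common ancestor: commit #75
feature commits after divergence: 87 - 75 = 12
main commits after divergence: 76 - 75 = 1
feature is 12 commits ahead of main
main is 1 commits ahead of feature

feature ahead: 12, main ahead: 1


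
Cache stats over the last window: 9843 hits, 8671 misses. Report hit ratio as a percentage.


Formula: hit rate = hits / (hits + misses) * 100
hit rate = 9843 / (9843 + 8671) * 100
hit rate = 9843 / 18514 * 100
hit rate = 53.17%

53.17%


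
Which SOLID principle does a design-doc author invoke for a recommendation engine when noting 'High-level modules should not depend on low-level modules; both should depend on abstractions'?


This describes the Dependency Inversion Principle (DIP)

Dependency Inversion Principle (DIP)


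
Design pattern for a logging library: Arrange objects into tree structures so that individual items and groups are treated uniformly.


This matches the Composite pattern

Composite


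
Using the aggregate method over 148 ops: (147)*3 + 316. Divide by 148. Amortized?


Formula: Amortized cost = Total cost / Operations
Total cost = (147 * 3) + (1 * 316)
Total cost = 441 + 316 = 757
Amortized = 757 / 148 = 5.1149

5.1149


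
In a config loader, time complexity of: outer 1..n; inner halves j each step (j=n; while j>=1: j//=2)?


Reasoning: n times log n
Complexity: O(n log n)

O(n log n)


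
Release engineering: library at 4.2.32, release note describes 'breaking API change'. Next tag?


Current: 4.2.32
Change category: 'breaking API change' → major bump
SemVer rule: major bump → increment MAJOR, reset MINOR and PATCH to 0
New: 5.0.0

5.0.0


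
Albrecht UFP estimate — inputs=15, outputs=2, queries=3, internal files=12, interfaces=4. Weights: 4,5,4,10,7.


UFP = EI*4 + EO*5 + EQ*4 + ILF*10 + EIF*7
UFP = 15*4 + 2*5 + 3*4 + 12*10 + 4*7
UFP = 60 + 10 + 12 + 120 + 28
UFP = 230

230


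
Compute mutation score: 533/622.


Mutation score = killed / total * 100
Mutation score = 533 / 622 * 100
Mutation score = 85.69%

85.69%


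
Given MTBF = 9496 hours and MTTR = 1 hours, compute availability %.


Availability = MTBF / (MTBF + MTTR)
Availability = 9496 / (9496 + 1)
Availability = 9496 / 9497
Availability = 99.9895%

99.9895%


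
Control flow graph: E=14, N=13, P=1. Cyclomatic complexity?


Formula: V(G) = E - N + 2P
V(G) = 14 - 13 + 2*1
V(G) = 1 + 2
V(G) = 3

3


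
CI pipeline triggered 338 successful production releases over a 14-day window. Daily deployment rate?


Formula: deployments per day = releases / days
= 338 / 14
= 24.143 deploys/day
(equivalently, 169.0 deploys/week)

24.143 deploys/day


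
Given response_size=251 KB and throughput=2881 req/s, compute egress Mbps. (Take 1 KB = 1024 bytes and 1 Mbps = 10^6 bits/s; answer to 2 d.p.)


Formula: Mbps = payload_bytes * RPS * 8 / 1e6
Payload per request = 251 KB = 251 * 1024 = 257024 bytes
Total bytes/sec = 257024 * 2881 = 740486144
Total bits/sec = 740486144 * 8 = 5923889152
Mbps = 5923889152 / 1e6 = 5923.89

5923.89 Mbps


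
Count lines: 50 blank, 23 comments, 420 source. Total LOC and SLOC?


Total LOC = blank + comment + code
Total LOC = 50 + 23 + 420 = 493
SLOC (source only) = code = 420

Total LOC: 493, SLOC: 420


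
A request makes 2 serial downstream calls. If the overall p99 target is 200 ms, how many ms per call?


Formula: per_stage = total_budget / stages
per_stage = 200 / 2
per_stage = 100.0 ms

100.0 ms


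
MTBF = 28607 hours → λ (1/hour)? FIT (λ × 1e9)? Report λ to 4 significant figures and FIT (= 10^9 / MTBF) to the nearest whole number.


Formula: λ = 1 / MTBF; FIT = λ × 1e9 = 1e9 / MTBF
λ = 1 / 28607 ≈ 3.496e-05 failures/hour
FIT = 1e9 / 28607 ≈ 34956 failures per 1e9 hours (nearest whole number)

λ = 3.496e-05 /h, FIT = 34956


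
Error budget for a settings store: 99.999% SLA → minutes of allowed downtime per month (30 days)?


Formula: allowed downtime = period * (100 - SLA) / 100
Period (month (30 days)) = 43200 minutes
Unavailability fraction = (100 - 99.999) / 100
Allowed downtime = 43200 * (100 - 99.999) / 100
Allowed downtime = 0.432 minutes

0.432 minutes


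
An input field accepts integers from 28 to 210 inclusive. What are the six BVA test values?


Range: [28, 210]
Boundaries: just below min, min, min+1, max-1, max, just above max
Values: [27, 28, 29, 209, 210, 211]

[27, 28, 29, 209, 210, 211]


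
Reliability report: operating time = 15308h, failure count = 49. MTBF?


Formula: MTBF = Total operating time / Number of failures
MTBF = 15308 / 49
MTBF = 312.41 hours

312.41 hours


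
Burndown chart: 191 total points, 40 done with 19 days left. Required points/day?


Formula: Required rate = Remaining points / Days left
Remaining = 191 - 40 = 151 points
Required rate = 151 / 19 = 7.95 points/day

7.95 points/day


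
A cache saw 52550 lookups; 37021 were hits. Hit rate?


Formula: hit rate = hits / (hits + misses) * 100
hit rate = 37021 / (37021 + 15529) * 100
hit rate = 37021 / 52550 * 100
hit rate = 70.45%

70.45%


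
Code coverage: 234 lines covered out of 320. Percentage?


Coverage = covered / total * 100
Coverage = 234 / 320 * 100
Coverage = 73.13%

73.13%


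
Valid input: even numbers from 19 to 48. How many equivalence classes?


Constraint: even integers in [19, 48]
Class 1: x < 19 — out-of-range invalid
Class 2: x in [19,48] but odd — wrong type invalid
Class 3: x in [19,48] and even — valid
Class 4: x > 48 — out-of-range invalid
Total equivalence classes: 4

4 equivalence classes


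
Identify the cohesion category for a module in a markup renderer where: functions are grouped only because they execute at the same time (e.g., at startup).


Reasoning: Related by timing only
Type: Temporal cohesion

Temporal cohesion


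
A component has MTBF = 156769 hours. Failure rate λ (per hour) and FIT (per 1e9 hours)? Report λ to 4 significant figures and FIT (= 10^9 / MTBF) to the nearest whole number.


Formula: λ = 1 / MTBF; FIT = λ × 1e9 = 1e9 / MTBF
λ = 1 / 156769 ≈ 6.379e-06 failures/hour
FIT = 1e9 / 156769 ≈ 6379 failures per 1e9 hours (nearest whole number)

λ = 6.379e-06 /h, FIT = 6379


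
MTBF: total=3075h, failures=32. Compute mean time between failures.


Formula: MTBF = Total operating time / Number of failures
MTBF = 3075 / 32
MTBF = 96.09 hours

96.09 hours


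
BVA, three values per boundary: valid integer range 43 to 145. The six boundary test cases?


Range: [43, 145]
Boundaries: just below min, min, min+1, max-1, max, just above max
Values: [42, 43, 44, 144, 145, 146]

[42, 43, 44, 144, 145, 146]


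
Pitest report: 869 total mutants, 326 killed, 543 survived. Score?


Mutation score = killed / total * 100
Mutation score = 326 / 869 * 100
Mutation score = 37.51%

37.51%


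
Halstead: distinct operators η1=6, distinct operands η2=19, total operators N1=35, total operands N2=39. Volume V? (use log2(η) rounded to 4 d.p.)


Formula: V = N * log2(η), where N = N1 + N2 and η = η1 + η2
η = 6 + 19 = 25
N = 35 + 39 = 74
log2(25) ≈ 4.6439
V = 74 * 4.6439 = 343.65

343.65


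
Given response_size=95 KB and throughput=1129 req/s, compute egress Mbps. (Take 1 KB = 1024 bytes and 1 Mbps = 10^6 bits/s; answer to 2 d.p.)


Formula: Mbps = payload_bytes * RPS * 8 / 1e6
Payload per request = 95 KB = 95 * 1024 = 97280 bytes
Total bytes/sec = 97280 * 1129 = 109829120
Total bits/sec = 109829120 * 8 = 878632960
Mbps = 878632960 / 1e6 = 878.63

878.63 Mbps


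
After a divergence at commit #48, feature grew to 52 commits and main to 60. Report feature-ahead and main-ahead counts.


Common ancestor: commit #48
feature commits after divergence: 52 - 48 = 4
main commits after divergence: 60 - 48 = 12
feature is 4 commits ahead of main
main is 12 commits ahead of feature

feature ahead: 4, main ahead: 12


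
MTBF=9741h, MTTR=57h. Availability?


Availability = MTBF / (MTBF + MTTR)
Availability = 9741 / (9741 + 57)
Availability = 9741 / 9798
Availability = 99.4182%

99.4182%


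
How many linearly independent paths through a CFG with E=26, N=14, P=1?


Formula: V(G) = E - N + 2P
V(G) = 26 - 14 + 2*1
V(G) = 12 + 2
V(G) = 14

14


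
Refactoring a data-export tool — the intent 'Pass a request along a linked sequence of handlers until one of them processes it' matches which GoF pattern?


This matches the Chain of Responsibility pattern

Chain of Responsibility


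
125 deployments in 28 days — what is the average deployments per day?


Formula: deployments per day = releases / days
= 125 / 28
= 4.464 deploys/day
(equivalently, 31.25 deploys/week)

4.464 deploys/day


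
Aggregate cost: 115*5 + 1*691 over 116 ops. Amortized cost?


Formula: Amortized cost = Total cost / Operations
Total cost = (115 * 5) + (1 * 691)
Total cost = 575 + 691 = 1266
Amortized = 1266 / 116 = 10.9138

10.9138


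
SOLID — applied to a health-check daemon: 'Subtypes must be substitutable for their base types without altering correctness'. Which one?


This describes the Liskov Substitution Principle (LSP)

Liskov Substitution Principle (LSP)


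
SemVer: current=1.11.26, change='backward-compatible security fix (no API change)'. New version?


Current: 1.11.26
Change category: 'backward-compatible security fix (no API change)' → patch bump
SemVer rule: patch bump → increment PATCH (MAJOR and MINOR unchanged)
New: 1.11.27

1.11.27


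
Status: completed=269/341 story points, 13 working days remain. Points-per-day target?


Formula: Required rate = Remaining points / Days left
Remaining = 341 - 269 = 72 points
Required rate = 72 / 13 = 5.54 points/day

5.54 points/day


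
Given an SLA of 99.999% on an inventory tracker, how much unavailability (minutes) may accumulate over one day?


Formula: allowed downtime = period * (100 - SLA) / 100
Period (day) = 1440 minutes
Unavailability fraction = (100 - 99.999) / 100
Allowed downtime = 1440 * (100 - 99.999) / 100
Allowed downtime = 0.0144 minutes

0.0144 minutes


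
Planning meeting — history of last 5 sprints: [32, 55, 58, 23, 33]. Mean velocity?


Formula: Avg velocity = Total points / Number of sprints
Points: [32, 55, 58, 23, 33]
Sum = 32 + 55 + 58 + 23 + 33 = 201
Avg velocity = 201 / 5 = 40.2 points/sprint

40.2 points/sprint


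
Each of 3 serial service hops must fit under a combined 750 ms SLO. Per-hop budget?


Formula: per_stage = total_budget / stages
per_stage = 750 / 3
per_stage = 250.0 ms

250.0 ms


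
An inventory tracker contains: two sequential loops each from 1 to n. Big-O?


Reasoning: sequential dominates: O(n) + O(n) = O(n)
Complexity: O(n)

O(n)


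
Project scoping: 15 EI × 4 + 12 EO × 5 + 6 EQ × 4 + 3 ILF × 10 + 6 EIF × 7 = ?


UFP = EI*4 + EO*5 + EQ*4 + ILF*10 + EIF*7
UFP = 15*4 + 12*5 + 6*4 + 3*10 + 6*7
UFP = 60 + 60 + 24 + 30 + 42
UFP = 216

216


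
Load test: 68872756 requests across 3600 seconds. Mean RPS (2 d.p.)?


Formula: throughput = requests / seconds
throughput = 68872756 / 3600
throughput = 19131.32 requests/second

19131.32 requests/second


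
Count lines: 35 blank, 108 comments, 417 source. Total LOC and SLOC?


Total LOC = blank + comment + code
Total LOC = 35 + 108 + 417 = 560
SLOC (source only) = code = 417

Total LOC: 560, SLOC: 417


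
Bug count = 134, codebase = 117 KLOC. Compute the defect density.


Defect density = defects / KLOC
Defect density = 134 / 117
Defect density = 1.145 defects/KLOC

1.145 defects/KLOC


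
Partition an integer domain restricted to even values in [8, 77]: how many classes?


Constraint: even integers in [8, 77]
Class 1: x < 8 — out-of-range invalid
Class 2: x in [8,77] but odd — wrong type invalid
Class 3: x in [8,77] and even — valid
Class 4: x > 77 — out-of-range invalid
Total equivalence classes: 4

4 equivalence classes


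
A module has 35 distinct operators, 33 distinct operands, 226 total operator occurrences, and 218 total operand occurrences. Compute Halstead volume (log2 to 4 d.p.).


Formula: V = N * log2(η), where N = N1 + N2 and η = η1 + η2
η = 35 + 33 = 68
N = 226 + 218 = 444
log2(68) ≈ 6.0875
V = 444 * 6.0875 = 2702.85

2702.85


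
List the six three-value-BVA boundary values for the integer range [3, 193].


Range: [3, 193]
Boundaries: just below min, min, min+1, max-1, max, just above max
Values: [2, 3, 4, 192, 193, 194]

[2, 3, 4, 192, 193, 194]


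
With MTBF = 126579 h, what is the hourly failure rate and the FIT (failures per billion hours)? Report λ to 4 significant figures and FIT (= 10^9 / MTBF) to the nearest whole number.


Formula: λ = 1 / MTBF; FIT = λ × 1e9 = 1e9 / MTBF
λ = 1 / 126579 ≈ 7.900e-06 failures/hour
FIT = 1e9 / 126579 ≈ 7900 failures per 1e9 hours (nearest whole number)

λ = 7.900e-06 /h, FIT = 7900


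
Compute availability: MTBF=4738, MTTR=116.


Availability = MTBF / (MTBF + MTTR)
Availability = 4738 / (4738 + 116)
Availability = 4738 / 4854
Availability = 97.6102%

97.6102%


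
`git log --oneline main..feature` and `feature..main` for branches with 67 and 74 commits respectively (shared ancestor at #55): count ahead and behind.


Common ancestor: commit #55
feature commits after divergence: 67 - 55 = 12
main commits after divergence: 74 - 55 = 19
feature is 12 commits ahead of main
main is 19 commits ahead of feature

feature ahead: 12, main ahead: 19


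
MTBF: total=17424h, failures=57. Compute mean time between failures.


Formula: MTBF = Total operating time / Number of failures
MTBF = 17424 / 57
MTBF = 305.68 hours

305.68 hours


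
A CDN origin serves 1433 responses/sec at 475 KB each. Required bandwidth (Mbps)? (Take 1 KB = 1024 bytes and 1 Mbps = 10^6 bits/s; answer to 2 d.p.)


Formula: Mbps = payload_bytes * RPS * 8 / 1e6
Payload per request = 475 KB = 475 * 1024 = 486400 bytes
Total bytes/sec = 486400 * 1433 = 697011200
Total bits/sec = 697011200 * 8 = 5576089600
Mbps = 5576089600 / 1e6 = 5576.09

5576.09 Mbps


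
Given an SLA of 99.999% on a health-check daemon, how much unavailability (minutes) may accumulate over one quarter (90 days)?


Formula: allowed downtime = period * (100 - SLA) / 100
Period (quarter (90 days)) = 129600 minutes
Unavailability fraction = (100 - 99.999) / 100
Allowed downtime = 129600 * (100 - 99.999) / 100
Allowed downtime = 1.296 minutes

1.296 minutes


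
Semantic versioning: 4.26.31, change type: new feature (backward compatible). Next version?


Current: 4.26.31
Change category: 'new feature (backward compatible)' → minor bump
SemVer rule: minor bump → increment MINOR, reset PATCH to 0 (MAJOR unchanged)
New: 4.27.0

4.27.0


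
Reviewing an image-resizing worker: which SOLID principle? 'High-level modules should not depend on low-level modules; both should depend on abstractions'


This describes the Dependency Inversion Principle (DIP)

Dependency Inversion Principle (DIP)


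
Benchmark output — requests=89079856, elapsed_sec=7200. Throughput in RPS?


Formula: throughput = requests / seconds
throughput = 89079856 / 7200
throughput = 12372.2 requests/second

12372.2 requests/second


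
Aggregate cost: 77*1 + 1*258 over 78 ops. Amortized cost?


Formula: Amortized cost = Total cost / Operations
Total cost = (77 * 1) + (1 * 258)
Total cost = 77 + 258 = 335
Amortized = 335 / 78 = 4.2949

4.2949


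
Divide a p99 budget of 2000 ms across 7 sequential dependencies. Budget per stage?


Formula: per_stage = total_budget / stages
per_stage = 2000 / 7
per_stage = 285.71 ms

285.71 ms


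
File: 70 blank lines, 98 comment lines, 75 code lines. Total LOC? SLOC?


Total LOC = blank + comment + code
Total LOC = 70 + 98 + 75 = 243
SLOC (source only) = code = 75

Total LOC: 243, SLOC: 75


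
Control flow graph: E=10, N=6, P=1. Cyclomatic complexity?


Formula: V(G) = E - N + 2P
V(G) = 10 - 6 + 2*1
V(G) = 4 + 2
V(G) = 6

6


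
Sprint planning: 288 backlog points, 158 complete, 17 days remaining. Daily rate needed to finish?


Formula: Required rate = Remaining points / Days left
Remaining = 288 - 158 = 130 points
Required rate = 130 / 17 = 7.65 points/day

7.65 points/day


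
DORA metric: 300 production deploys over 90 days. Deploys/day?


Formula: deployments per day = releases / days
= 300 / 90
= 3.333 deploys/day
(equivalently, 23.33 deploys/week)

3.333 deploys/day


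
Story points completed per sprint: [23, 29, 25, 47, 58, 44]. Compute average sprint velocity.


Formula: Avg velocity = Total points / Number of sprints
Points: [23, 29, 25, 47, 58, 44]
Sum = 23 + 29 + 25 + 47 + 58 + 44 = 226
Avg velocity = 226 / 6 = 37.67 points/sprint

37.67 points/sprint


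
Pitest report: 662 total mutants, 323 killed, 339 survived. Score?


Mutation score = killed / total * 100
Mutation score = 323 / 662 * 100
Mutation score = 48.79%

48.79%


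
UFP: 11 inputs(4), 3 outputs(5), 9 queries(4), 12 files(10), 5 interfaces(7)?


UFP = EI*4 + EO*5 + EQ*4 + ILF*10 + EIF*7
UFP = 11*4 + 3*5 + 9*4 + 12*10 + 5*7
UFP = 44 + 15 + 36 + 120 + 35
UFP = 250

250


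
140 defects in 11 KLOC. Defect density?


Defect density = defects / KLOC
Defect density = 140 / 11
Defect density = 12.727 defects/KLOC

12.727 defects/KLOC


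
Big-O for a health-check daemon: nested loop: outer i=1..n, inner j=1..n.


Reasoning: n iterations times n iterations
Complexity: O(n^2)

O(n^2)


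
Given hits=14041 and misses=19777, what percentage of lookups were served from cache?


Formula: hit rate = hits / (hits + misses) * 100
hit rate = 14041 / (14041 + 19777) * 100
hit rate = 14041 / 33818 * 100
hit rate = 41.52%

41.52%


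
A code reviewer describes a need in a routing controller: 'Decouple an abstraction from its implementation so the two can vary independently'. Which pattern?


This matches the Bridge pattern

Bridge


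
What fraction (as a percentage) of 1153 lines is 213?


Coverage = covered / total * 100
Coverage = 213 / 1153 * 100
Coverage = 18.47%

18.47%


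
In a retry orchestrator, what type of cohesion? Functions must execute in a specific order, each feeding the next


Reasoning: Output of one is input to next
Type: Sequential cohesion

Sequential cohesion


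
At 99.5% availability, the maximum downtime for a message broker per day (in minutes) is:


Formula: allowed downtime = period * (100 - SLA) / 100
Period (day) = 1440 minutes
Unavailability fraction = (100 - 99.5) / 100
Allowed downtime = 1440 * (100 - 99.5) / 100
Allowed downtime = 7.2 minutes

7.2 minutes


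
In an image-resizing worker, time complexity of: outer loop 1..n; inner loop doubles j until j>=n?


Reasoning: linear outer times logarithmic inner
Complexity: O(n log n)

O(n log n)


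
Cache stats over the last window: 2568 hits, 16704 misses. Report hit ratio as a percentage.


Formula: hit rate = hits / (hits + misses) * 100
hit rate = 2568 / (2568 + 16704) * 100
hit rate = 2568 / 19272 * 100
hit rate = 13.33%

13.33%


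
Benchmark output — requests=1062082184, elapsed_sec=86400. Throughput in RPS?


Formula: throughput = requests / seconds
throughput = 1062082184 / 86400
throughput = 12292.62 requests/second

12292.62 requests/second


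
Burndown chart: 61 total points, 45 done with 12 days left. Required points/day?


Formula: Required rate = Remaining points / Days left
Remaining = 61 - 45 = 16 points
Required rate = 16 / 12 = 1.33 points/day

1.33 points/day


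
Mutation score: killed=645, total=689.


Mutation score = killed / total * 100
Mutation score = 645 / 689 * 100
Mutation score = 93.61%

93.61%


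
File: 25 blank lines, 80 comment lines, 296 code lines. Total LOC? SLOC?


Total LOC = blank + comment + code
Total LOC = 25 + 80 + 296 = 401
SLOC (source only) = code = 296

Total LOC: 401, SLOC: 296


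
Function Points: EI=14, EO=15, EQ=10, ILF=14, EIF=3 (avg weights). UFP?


UFP = EI*4 + EO*5 + EQ*4 + ILF*10 + EIF*7
UFP = 14*4 + 15*5 + 10*4 + 14*10 + 3*7
UFP = 56 + 75 + 40 + 140 + 21
UFP = 332

332


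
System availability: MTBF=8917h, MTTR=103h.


Availability = MTBF / (MTBF + MTTR)
Availability = 8917 / (8917 + 103)
Availability = 8917 / 9020
Availability = 98.8581%

98.8581%


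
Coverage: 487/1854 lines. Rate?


Coverage = covered / total * 100
Coverage = 487 / 1854 * 100
Coverage = 26.27%

26.27%


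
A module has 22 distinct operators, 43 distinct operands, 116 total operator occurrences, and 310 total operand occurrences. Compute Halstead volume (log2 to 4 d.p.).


Formula: V = N * log2(η), where N = N1 + N2 and η = η1 + η2
η = 22 + 43 = 65
N = 116 + 310 = 426
log2(65) ≈ 6.0224
V = 426 * 6.0224 = 2565.54

2565.54


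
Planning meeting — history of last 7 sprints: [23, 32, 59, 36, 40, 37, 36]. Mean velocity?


Formula: Avg velocity = Total points / Number of sprints
Points: [23, 32, 59, 36, 40, 37, 36]
Sum = 23 + 32 + 59 + 36 + 40 + 37 + 36 = 263
Avg velocity = 263 / 7 = 37.57 points/sprint

37.57 points/sprint


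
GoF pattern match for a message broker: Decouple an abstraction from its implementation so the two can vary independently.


This matches the Bridge pattern

Bridge


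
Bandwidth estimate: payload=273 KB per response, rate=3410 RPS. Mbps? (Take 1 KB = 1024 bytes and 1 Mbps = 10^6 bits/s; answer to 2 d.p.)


Formula: Mbps = payload_bytes * RPS * 8 / 1e6
Payload per request = 273 KB = 273 * 1024 = 279552 bytes
Total bytes/sec = 279552 * 3410 = 953272320
Total bits/sec = 953272320 * 8 = 7626178560
Mbps = 7626178560 / 1e6 = 7626.18

7626.18 Mbps


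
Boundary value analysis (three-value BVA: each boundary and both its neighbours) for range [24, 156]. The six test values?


Range: [24, 156]
Boundaries: just below min, min, min+1, max-1, max, just above max
Values: [23, 24, 25, 155, 156, 157]

[23, 24, 25, 155, 156, 157]


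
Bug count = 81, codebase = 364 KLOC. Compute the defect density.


Defect density = defects / KLOC
Defect density = 81 / 364
Defect density = 0.223 defects/KLOC

0.223 defects/KLOC


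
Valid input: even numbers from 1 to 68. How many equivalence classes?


Constraint: even integers in [1, 68]
Class 1: x < 1 — out-of-range invalid
Class 2: x in [1,68] but odd — wrong type invalid
Class 3: x in [1,68] and even — valid
Class 4: x > 68 — out-of-range invalid
Total equivalence classes: 4

4 equivalence classes


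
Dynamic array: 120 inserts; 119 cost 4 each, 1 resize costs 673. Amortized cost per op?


Formula: Amortized cost = Total cost / Operations
Total cost = (119 * 4) + (1 * 673)
Total cost = 476 + 673 = 1149
Amortized = 1149 / 120 = 9.575

9.575


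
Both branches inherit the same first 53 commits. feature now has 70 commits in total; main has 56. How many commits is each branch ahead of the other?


Common ancestor: commit #53
feature commits after divergence: 70 - 53 = 17
main commits after divergence: 56 - 53 = 3
feature is 17 commits ahead of main
main is 3 commits ahead of feature

feature ahead: 17, main ahead: 3


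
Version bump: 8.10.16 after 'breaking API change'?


Current: 8.10.16
Change category: 'breaking API change' → major bump
SemVer rule: major bump → increment MAJOR, reset MINOR and PATCH to 0
New: 9.0.0

9.0.0


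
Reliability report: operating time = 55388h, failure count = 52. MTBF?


Formula: MTBF = Total operating time / Number of failures
MTBF = 55388 / 52
MTBF = 1065.15 hours

1065.15 hours


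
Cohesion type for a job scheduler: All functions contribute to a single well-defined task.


Reasoning: Best: single purpose
Type: Functional cohesion

Functional cohesion


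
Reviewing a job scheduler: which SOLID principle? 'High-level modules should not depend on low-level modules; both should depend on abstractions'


This describes the Dependency Inversion Principle (DIP)

Dependency Inversion Principle (DIP)


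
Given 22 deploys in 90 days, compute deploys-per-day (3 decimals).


Formula: deployments per day = releases / days
= 22 / 90
= 0.244 deploys/day
(equivalently, 1.71 deploys/week)

0.244 deploys/day


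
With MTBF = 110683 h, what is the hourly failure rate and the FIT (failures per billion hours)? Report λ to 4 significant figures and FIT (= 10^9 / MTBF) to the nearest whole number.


Formula: λ = 1 / MTBF; FIT = λ × 1e9 = 1e9 / MTBF
λ = 1 / 110683 ≈ 9.035e-06 failures/hour
FIT = 1e9 / 110683 ≈ 9035 failures per 1e9 hours (nearest whole number)

λ = 9.035e-06 /h, FIT = 9035


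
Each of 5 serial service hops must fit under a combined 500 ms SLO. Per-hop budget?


Formula: per_stage = total_budget / stages
per_stage = 500 / 5
per_stage = 100.0 ms

100.0 ms


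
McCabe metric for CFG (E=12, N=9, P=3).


Formula: V(G) = E - N + 2P
V(G) = 12 - 9 + 2*3
V(G) = 3 + 6
V(G) = 9

9


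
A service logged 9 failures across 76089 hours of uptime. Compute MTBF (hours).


Formula: MTBF = Total operating time / Number of failures
MTBF = 76089 / 9
MTBF = 8454.33 hours

8454.33 hours


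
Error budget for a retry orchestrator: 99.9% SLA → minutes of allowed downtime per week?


Formula: allowed downtime = period * (100 - SLA) / 100
Period (week) = 10080 minutes
Unavailability fraction = (100 - 99.9) / 100
Allowed downtime = 10080 * (100 - 99.9) / 100
Allowed downtime = 10.08 minutes

10.08 minutes


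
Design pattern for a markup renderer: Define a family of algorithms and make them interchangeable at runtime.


This matches the Strategy pattern

Strategy


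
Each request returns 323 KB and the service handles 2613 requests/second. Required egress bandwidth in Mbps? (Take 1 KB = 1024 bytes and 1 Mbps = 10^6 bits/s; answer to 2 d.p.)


Formula: Mbps = payload_bytes * RPS * 8 / 1e6
Payload per request = 323 KB = 323 * 1024 = 330752 bytes
Total bytes/sec = 330752 * 2613 = 864254976
Total bits/sec = 864254976 * 8 = 6914039808
Mbps = 6914039808 / 1e6 = 6914.04

6914.04 Mbps


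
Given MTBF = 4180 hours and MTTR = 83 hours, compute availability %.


Availability = MTBF / (MTBF + MTTR)
Availability = 4180 / (4180 + 83)
Availability = 4180 / 4263
Availability = 98.053%

98.053%


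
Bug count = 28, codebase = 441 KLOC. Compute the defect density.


Defect density = defects / KLOC
Defect density = 28 / 441
Defect density = 0.063 defects/KLOC

0.063 defects/KLOC


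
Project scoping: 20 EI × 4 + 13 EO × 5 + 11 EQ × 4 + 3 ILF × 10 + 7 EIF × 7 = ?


UFP = EI*4 + EO*5 + EQ*4 + ILF*10 + EIF*7
UFP = 20*4 + 13*5 + 11*4 + 3*10 + 7*7
UFP = 80 + 65 + 44 + 30 + 49
UFP = 268

268


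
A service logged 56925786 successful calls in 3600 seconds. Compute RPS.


Formula: throughput = requests / seconds
throughput = 56925786 / 3600
throughput = 15812.72 requests/second

15812.72 requests/second


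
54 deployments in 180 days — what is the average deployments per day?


Formula: deployments per day = releases / days
= 54 / 180
= 0.3 deploys/day
(equivalently, 2.1 deploys/week)

0.3 deploys/day


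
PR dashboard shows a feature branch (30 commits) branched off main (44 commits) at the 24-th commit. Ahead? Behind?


Common ancestor: commit #24
feature commits after divergence: 30 - 24 = 6
main commits after divergence: 44 - 24 = 20
feature is 6 commits ahead of main
main is 20 commits ahead of feature

feature ahead: 6, main ahead: 20


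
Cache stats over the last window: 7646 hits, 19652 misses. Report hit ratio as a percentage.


Formula: hit rate = hits / (hits + misses) * 100
hit rate = 7646 / (7646 + 19652) * 100
hit rate = 7646 / 27298 * 100
hit rate = 28.01%

28.01%


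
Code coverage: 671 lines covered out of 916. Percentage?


Coverage = covered / total * 100
Coverage = 671 / 916 * 100
Coverage = 73.25%

73.25%


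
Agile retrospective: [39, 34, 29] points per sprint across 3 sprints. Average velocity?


Formula: Avg velocity = Total points / Number of sprints
Points: [39, 34, 29]
Sum = 39 + 34 + 29 = 102
Avg velocity = 102 / 3 = 34.0 points/sprint

34.0 points/sprint


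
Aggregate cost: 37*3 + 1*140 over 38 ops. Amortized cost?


Formula: Amortized cost = Total cost / Operations
Total cost = (37 * 3) + (1 * 140)
Total cost = 111 + 140 = 251
Amortized = 251 / 38 = 6.6053

6.6053


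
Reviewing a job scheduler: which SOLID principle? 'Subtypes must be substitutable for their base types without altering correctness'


This describes the Liskov Substitution Principle (LSP)

Liskov Substitution Principle (LSP)


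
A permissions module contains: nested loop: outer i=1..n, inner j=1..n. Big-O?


Reasoning: n iterations times n iterations
Complexity: O(n^2)

O(n^2)


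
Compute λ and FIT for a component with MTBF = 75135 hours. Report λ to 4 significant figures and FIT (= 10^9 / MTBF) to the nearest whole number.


Formula: λ = 1 / MTBF; FIT = λ × 1e9 = 1e9 / MTBF
λ = 1 / 75135 ≈ 1.331e-05 failures/hour
FIT = 1e9 / 75135 ≈ 13309 failures per 1e9 hours (nearest whole number)

λ = 1.331e-05 /h, FIT = 13309


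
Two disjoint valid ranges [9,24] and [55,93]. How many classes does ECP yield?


Valid ranges: [9,24] and [55,93]
Class 1: x < 9 — invalid
Class 2: 9 ≤ x ≤ 24 — valid
Class 3: 24 < x < 55 — invalid (gap between ranges)
Class 4: 55 ≤ x ≤ 93 — valid
Class 5: x > 93 — invalid
Total equivalence classes: 5

5 equivalence classes


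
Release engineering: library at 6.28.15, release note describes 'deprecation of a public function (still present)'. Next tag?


Current: 6.28.15
Change category: 'deprecation of a public function (still present)' → minor bump
SemVer rule: minor bump → increment MINOR, reset PATCH to 0 (MAJOR unchanged)
New: 6.29.0

6.29.0


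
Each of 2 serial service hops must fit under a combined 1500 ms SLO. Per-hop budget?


Formula: per_stage = total_budget / stages
per_stage = 1500 / 2
per_stage = 750.0 ms

750.0 ms


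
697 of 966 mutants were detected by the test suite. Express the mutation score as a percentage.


Mutation score = killed / total * 100
Mutation score = 697 / 966 * 100
Mutation score = 72.15%

72.15%


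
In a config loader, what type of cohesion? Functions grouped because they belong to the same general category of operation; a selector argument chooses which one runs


Reasoning: Grouped by category of activity, not by data or sequence
Type: Logical cohesion

Logical cohesion


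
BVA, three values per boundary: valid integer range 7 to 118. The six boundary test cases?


Range: [7, 118]
Boundaries: just below min, min, min+1, max-1, max, just above max
Values: [6, 7, 8, 117, 118, 119]

[6, 7, 8, 117, 118, 119]


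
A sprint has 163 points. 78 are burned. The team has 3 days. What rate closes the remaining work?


Formula: Required rate = Remaining points / Days left
Remaining = 163 - 78 = 85 points
Required rate = 85 / 3 = 28.33 points/day

28.33 points/day


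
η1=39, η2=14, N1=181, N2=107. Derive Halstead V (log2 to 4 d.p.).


Formula: V = N * log2(η), where N = N1 + N2 and η = η1 + η2
η = 39 + 14 = 53
N = 181 + 107 = 288
log2(53) ≈ 5.7279
V = 288 * 5.7279 = 1649.64

1649.64


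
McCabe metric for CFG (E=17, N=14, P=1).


Formula: V(G) = E - N + 2P
V(G) = 17 - 14 + 2*1
V(G) = 3 + 2
V(G) = 5

5


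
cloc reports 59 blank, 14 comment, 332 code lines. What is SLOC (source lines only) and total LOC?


Total LOC = blank + comment + code
Total LOC = 59 + 14 + 332 = 405
SLOC (source only) = code = 332

Total LOC: 405, SLOC: 332


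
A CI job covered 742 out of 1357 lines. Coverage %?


Coverage = covered / total * 100
Coverage = 742 / 1357 * 100
Coverage = 54.68%

54.68%


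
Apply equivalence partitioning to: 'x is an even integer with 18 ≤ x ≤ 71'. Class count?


Constraint: even integers in [18, 71]
Class 1: x < 18 — out-of-range invalid
Class 2: x in [18,71] but odd — wrong type invalid
Class 3: x in [18,71] and even — valid
Class 4: x > 71 — out-of-range invalid
Total equivalence classes: 4

4 equivalence classes


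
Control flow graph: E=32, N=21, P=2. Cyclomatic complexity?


Formula: V(G) = E - N + 2P
V(G) = 32 - 21 + 2*2
V(G) = 11 + 4
V(G) = 15

15


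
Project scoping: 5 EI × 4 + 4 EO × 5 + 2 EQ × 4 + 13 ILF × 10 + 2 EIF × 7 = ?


UFP = EI*4 + EO*5 + EQ*4 + ILF*10 + EIF*7
UFP = 5*4 + 4*5 + 2*4 + 13*10 + 2*7
UFP = 20 + 20 + 8 + 130 + 14
UFP = 192

192


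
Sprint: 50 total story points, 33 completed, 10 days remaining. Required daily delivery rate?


Formula: Required rate = Remaining points / Days left
Remaining = 50 - 33 = 17 points
Required rate = 17 / 10 = 1.7 points/day

1.7 points/day


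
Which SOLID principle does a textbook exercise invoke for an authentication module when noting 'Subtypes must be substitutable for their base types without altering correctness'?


This describes the Liskov Substitution Principle (LSP)

Liskov Substitution Principle (LSP)


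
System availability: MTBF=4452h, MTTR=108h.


Availability = MTBF / (MTBF + MTTR)
Availability = 4452 / (4452 + 108)
Availability = 4452 / 4560
Availability = 97.6316%

97.6316%


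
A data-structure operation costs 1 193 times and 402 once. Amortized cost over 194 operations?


Formula: Amortized cost = Total cost / Operations
Total cost = (193 * 1) + (1 * 402)
Total cost = 193 + 402 = 595
Amortized = 595 / 194 = 3.067

3.067


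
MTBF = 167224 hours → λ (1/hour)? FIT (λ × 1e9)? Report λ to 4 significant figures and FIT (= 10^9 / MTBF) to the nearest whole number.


Formula: λ = 1 / MTBF; FIT = λ × 1e9 = 1e9 / MTBF
λ = 1 / 167224 ≈ 5.980e-06 failures/hour
FIT = 1e9 / 167224 ≈ 5980 failures per 1e9 hours (nearest whole number)

λ = 5.980e-06 /h, FIT = 5980


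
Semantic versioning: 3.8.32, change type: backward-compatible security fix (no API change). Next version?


Current: 3.8.32
Change category: 'backward-compatible security fix (no API change)' → patch bump
SemVer rule: patch bump → increment PATCH (MAJOR and MINOR unchanged)
New: 3.8.33

3.8.33


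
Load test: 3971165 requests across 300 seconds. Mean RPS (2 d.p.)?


Formula: throughput = requests / seconds
throughput = 3971165 / 300
throughput = 13237.22 requests/second

13237.22 requests/second


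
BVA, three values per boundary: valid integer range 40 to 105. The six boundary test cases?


Range: [40, 105]
Boundaries: just below min, min, min+1, max-1, max, just above max
Values: [39, 40, 41, 104, 105, 106]

[39, 40, 41, 104, 105, 106]


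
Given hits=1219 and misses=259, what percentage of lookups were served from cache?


Formula: hit rate = hits / (hits + misses) * 100
hit rate = 1219 / (1219 + 259) * 100
hit rate = 1219 / 1478 * 100
hit rate = 82.48%

82.48%


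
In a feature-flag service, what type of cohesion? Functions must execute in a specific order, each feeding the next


Reasoning: Output of one is input to next
Type: Sequential cohesion

Sequential cohesion


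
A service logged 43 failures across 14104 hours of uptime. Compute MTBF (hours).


Formula: MTBF = Total operating time / Number of failures
MTBF = 14104 / 43
MTBF = 328.0 hours

328.0 hours


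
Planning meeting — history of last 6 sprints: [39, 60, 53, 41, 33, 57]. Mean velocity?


Formula: Avg velocity = Total points / Number of sprints
Points: [39, 60, 53, 41, 33, 57]
Sum = 39 + 60 + 53 + 41 + 33 + 57 = 283
Avg velocity = 283 / 6 = 47.17 points/sprint

47.17 points/sprint


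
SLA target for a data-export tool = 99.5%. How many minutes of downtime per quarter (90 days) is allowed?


Formula: allowed downtime = period * (100 - SLA) / 100
Period (quarter (90 days)) = 129600 minutes
Unavailability fraction = (100 - 99.5) / 100
Allowed downtime = 129600 * (100 - 99.5) / 100
Allowed downtime = 648.0 minutes

648.0 minutes


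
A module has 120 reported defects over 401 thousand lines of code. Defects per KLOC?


Defect density = defects / KLOC
Defect density = 120 / 401
Defect density = 0.299 defects/KLOC

0.299 defects/KLOC


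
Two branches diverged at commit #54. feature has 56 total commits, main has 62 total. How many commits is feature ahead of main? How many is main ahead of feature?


Common ancestor: commit #54
feature commits after divergence: 56 - 54 = 2
main commits after divergence: 62 - 54 = 8
feature is 2 commits ahead of main
main is 8 commits ahead of feature

feature ahead: 2, main ahead: 8
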